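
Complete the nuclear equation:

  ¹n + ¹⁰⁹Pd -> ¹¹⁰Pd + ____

gamma ray

Conserve mass number: 1 + 109 = 110 + A, so A = 0.
Conserve atomic number: 0 + 46 = 46 + Z, so Z = 0.
A = 0 and Z = 0 is γ — a gamma ray.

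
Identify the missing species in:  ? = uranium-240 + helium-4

Conserve mass number: A = 240 + 4, so A = 244.
Conserve atomic number: Z = 92 + 2, so Z = 94.
Z = 94 is plutonium, so the species is plutonium-244.

Pu-244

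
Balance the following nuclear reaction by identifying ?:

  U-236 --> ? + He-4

Th-232

Conserve mass number: 236 = A + 4, so A = 232.
Conserve atomic number: 92 = Z + 2, so Z = 90.
Z = 90 is thorium, so the species is Th-232.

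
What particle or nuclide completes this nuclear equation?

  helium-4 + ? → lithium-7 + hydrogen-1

alpha particle

Conserve mass number: 4 + A = 7 + 1, so A = 4.
Conserve atomic number: 2 + Z = 3 + 1, so Z = 2.
A = 4 and Z = 2 is helium-4 — an alpha particle.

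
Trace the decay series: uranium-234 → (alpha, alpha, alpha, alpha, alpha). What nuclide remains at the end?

Start: (A, Z) = (234, 92).
After α: (230, 90).
After α: (226, 88).
After α: (222, 86).
After α: (218, 84).
After α: (214, 82).
Z = 82 is lead.

Pb-214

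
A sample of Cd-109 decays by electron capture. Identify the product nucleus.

Electron capture: mass number changes by +0, atomic number by -1.
A: 109 = 109; Z: 48 − 1 = 47.
Z = 47 is silver, so the daughter is Ag-109.

Ag-109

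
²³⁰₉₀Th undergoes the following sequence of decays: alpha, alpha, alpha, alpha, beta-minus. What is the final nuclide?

Start: (A, Z) = (230, 90).
After α: (226, 88).
After α: (222, 86).
After α: (218, 84).
After α: (214, 82).
After β⁻: (214, 83).
Z = 83 is bismuth.

Bi-214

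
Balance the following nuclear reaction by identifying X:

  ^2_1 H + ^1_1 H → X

He-3

Conserve mass number: 2 + 1 = A, so A = 3.
Conserve atomic number: 1 + 1 = Z, so Z = 2.
Z = 2 is helium, so the species is ^3_2 He.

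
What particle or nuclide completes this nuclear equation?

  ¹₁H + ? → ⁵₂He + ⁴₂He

Li-8

Conserve mass number: 1 + A = 5 + 4, so A = 8.
Conserve atomic number: 1 + Z = 2 + 2, so Z = 3.
Z = 3 is lithium, so the species is ⁸₃Li.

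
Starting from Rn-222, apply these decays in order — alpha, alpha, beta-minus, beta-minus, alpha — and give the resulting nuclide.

Start: (A, Z) = (222, 86).
After α: (218, 84).
After α: (214, 82).
After β⁻: (214, 83).
After β⁻: (214, 84).
After α: (210, 82).
Z = 82 is lead.

Pb-210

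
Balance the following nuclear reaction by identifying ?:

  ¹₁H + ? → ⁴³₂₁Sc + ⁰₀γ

Ca-42

Conserve mass number: 1 + A = 43 + 0, so A = 42.
Conserve atomic number: 1 + Z = 21 + 0, so Z = 20.
Z = 20 is calcium, so the species is ⁴²₂₀Ca.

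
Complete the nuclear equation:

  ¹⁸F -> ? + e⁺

O-18

Conserve mass number: 18 = A + 0, so A = 18.
Conserve atomic number: 9 = Z + 1, so Z = 8.
Z = 8 is oxygen, so the species is ¹⁸O.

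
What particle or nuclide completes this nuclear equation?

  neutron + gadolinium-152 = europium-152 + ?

proton

Conserve mass number: 1 + 152 = 152 + A, so A = 1.
Conserve atomic number: 0 + 64 = 63 + Z, so Z = 1.
A = 1 and Z = 1 is hydrogen-1 — a proton.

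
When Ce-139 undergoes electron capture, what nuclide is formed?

La-139

Electron capture: mass number changes by +0, atomic number by -1.
A: 139 = 139; Z: 58 − 1 = 57.
Z = 57 is lanthanum, so the daughter is La-139.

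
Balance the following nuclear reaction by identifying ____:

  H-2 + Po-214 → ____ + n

Conserve mass number: 2 + 214 = A + 1, so A = 215.
Conserve atomic number: 1 + 84 = Z + 0, so Z = 85.
Z = 85 is astatine, so the species is At-215.

At-215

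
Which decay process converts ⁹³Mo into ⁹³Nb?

ΔA = 93 − 93 = 0; ΔZ = 41 − 42 = -1.
A is unchanged and Z drops by 1 — a proton has become a neutron (β⁺ emission or electron capture).

beta-plus decay or electron capture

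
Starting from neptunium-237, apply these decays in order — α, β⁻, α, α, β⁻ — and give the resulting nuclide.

Ac-225

Start: (A, Z) = (237, 93).
After α: (233, 91).
After β⁻: (233, 92).
After α: (229, 90).
After α: (225, 88).
After β⁻: (225, 89).
Z = 89 is actinium.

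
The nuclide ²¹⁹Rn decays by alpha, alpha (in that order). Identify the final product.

Pb-211

Start: (A, Z) = (219, 86).
After α: (215, 84).
After α: (211, 82).
Z = 82 is lead.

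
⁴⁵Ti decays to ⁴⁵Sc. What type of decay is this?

ΔA = 45 − 45 = 0; ΔZ = 21 − 22 = -1.
A is unchanged and Z drops by 1 — a proton has become a neutron (β⁺ emission or electron capture).

beta-plus decay or electron capture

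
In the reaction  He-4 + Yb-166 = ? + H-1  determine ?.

Conserve mass number: 4 + 166 = A + 1, so A = 169.
Conserve atomic number: 2 + 70 = Z + 1, so Z = 71.
Z = 71 is lutetium, so the species is Lu-169.

Lu-169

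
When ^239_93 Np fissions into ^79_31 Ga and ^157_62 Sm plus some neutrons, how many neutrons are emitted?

3

Conserve mass number: 239 = 79 + 157 + k, so k = 239 − 236 = 3.
Check atomic number: 93 = 31 + 62 + 0 = 93. ✓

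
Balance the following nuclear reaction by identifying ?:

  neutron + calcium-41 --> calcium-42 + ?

Conserve mass number: 1 + 41 = 42 + A, so A = 0.
Conserve atomic number: 0 + 20 = 20 + Z, so Z = 0.
A = 0 and Z = 0 is γ — a gamma ray.

gamma ray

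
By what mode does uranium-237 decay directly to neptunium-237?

beta-minus decay

ΔA = 237 − 237 = 0; ΔZ = 93 − 92 = +1.
A is unchanged and Z rises by 1 — a neutron has become a proton (β⁻ decay).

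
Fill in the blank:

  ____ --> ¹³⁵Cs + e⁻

Conserve mass number: A = 135 + 0, so A = 135.
Conserve atomic number: Z = 55 − 1, so Z = 54.
Z = 54 is xenon, so the species is ¹³⁵Xe.

Xe-135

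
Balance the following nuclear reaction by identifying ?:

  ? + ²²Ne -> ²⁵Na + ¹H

alpha particle

Conserve mass number: A + 22 = 25 + 1, so A = 4.
Conserve atomic number: Z + 10 = 11 + 1, so Z = 2.
A = 4 and Z = 2 is ⁴He — an alpha particle.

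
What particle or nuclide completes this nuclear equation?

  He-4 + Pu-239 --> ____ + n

Conserve mass number: 4 + 239 = A + 1, so A = 242.
Conserve atomic number: 2 + 94 = Z + 0, so Z = 96.
Z = 96 is curium, so the species is Cm-242.

Cm-242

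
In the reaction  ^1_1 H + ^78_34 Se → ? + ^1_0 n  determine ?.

Br-78

Conserve mass number: 1 + 78 = A + 1, so A = 78.
Conserve atomic number: 1 + 34 = Z + 0, so Z = 35.
Z = 35 is bromine, so the species is ^78_35 Br.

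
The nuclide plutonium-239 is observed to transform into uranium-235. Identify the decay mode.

alpha decay

ΔA = 235 − 239 = -4; ΔZ = 92 − 94 = -2.
A drops by 4 and Z drops by 2 — the signature of alpha emission.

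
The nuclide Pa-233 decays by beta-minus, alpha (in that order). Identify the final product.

Start: (A, Z) = (233, 91).
After β⁻: (233, 92).
After α: (229, 90).
Z = 90 is thorium.

Th-229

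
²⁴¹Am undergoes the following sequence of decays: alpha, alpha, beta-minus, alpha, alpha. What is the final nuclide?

Ra-225

Start: (A, Z) = (241, 95).
After α: (237, 93).
After α: (233, 91).
After β⁻: (233, 92).
After α: (229, 90).
After α: (225, 88).
Z = 88 is radium.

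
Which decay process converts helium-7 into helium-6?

ΔA = 6 − 7 = -1; ΔZ = 2 − 2 = +0.
A drops by 1 with Z unchanged — a neutron was emitted.

neutron emission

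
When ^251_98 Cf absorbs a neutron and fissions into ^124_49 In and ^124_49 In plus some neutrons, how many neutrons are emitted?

Conserve mass number: 252 = 124 + 124 + k, so k = 252 − 248 = 4.
Check atomic number: 98 = 49 + 49 + 0 = 98. ✓

4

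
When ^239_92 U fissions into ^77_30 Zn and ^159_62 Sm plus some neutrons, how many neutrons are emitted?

3

Conserve mass number: 239 = 77 + 159 + k, so k = 239 − 236 = 3.
Check atomic number: 92 = 30 + 62 + 0 = 92. ✓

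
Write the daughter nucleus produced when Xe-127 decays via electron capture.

I-127

Electron capture: mass number changes by +0, atomic number by -1.
A: 127 = 127; Z: 54 − 1 = 53.
Z = 53 is iodine, so the daughter is I-127.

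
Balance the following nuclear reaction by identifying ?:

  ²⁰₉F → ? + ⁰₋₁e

Conserve mass number: 20 = A + 0, so A = 20.
Conserve atomic number: 9 = Z − 1, so Z = 10.
Z = 10 is neon, so the species is ²⁰₁₀Ne.

Ne-20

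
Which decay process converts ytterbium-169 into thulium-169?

beta-plus decay or electron capture

ΔA = 169 − 169 = 0; ΔZ = 69 − 70 = -1.
A is unchanged and Z drops by 1 — a proton has become a neutron (β⁺ emission or electron capture).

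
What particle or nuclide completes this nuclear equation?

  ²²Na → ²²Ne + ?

positron

Conserve mass number: 22 = 22 + A, so A = 0.
Conserve atomic number: 11 = 10 + Z, so Z = 1.
A = 0 and Z = 1 is e⁺ — a positron.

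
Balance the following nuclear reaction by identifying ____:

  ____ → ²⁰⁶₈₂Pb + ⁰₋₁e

Conserve mass number: A = 206 + 0, so A = 206.
Conserve atomic number: Z = 82 − 1, so Z = 81.
Z = 81 is thallium, so the species is ²⁰⁶₈₁Tl.

Tl-206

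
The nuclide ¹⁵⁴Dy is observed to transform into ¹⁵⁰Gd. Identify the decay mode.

ΔA = 150 − 154 = -4; ΔZ = 64 − 66 = -2.
A drops by 4 and Z drops by 2 — the signature of alpha emission.

alpha decay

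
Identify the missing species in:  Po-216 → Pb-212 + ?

Conserve mass number: 216 = 212 + A, so A = 4.
Conserve atomic number: 84 = 82 + Z, so Z = 2.
A = 4 and Z = 2 is He-4 — an alpha particle.

alpha particle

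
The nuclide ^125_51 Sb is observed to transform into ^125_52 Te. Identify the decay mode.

ΔA = 125 − 125 = 0; ΔZ = 52 − 51 = +1.
A is unchanged and Z rises by 1 — a neutron has become a proton (β⁻ decay).

beta-minus decay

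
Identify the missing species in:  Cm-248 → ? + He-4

Conserve mass number: 248 = A + 4, so A = 244.
Conserve atomic number: 96 = Z + 2, so Z = 94.
Z = 94 is plutonium, so the species is Pu-244.

Pu-244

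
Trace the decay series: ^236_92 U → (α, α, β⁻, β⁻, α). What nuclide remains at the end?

Ra-224

Start: (A, Z) = (236, 92).
After α: (232, 90).
After α: (228, 88).
After β⁻: (228, 89).
After β⁻: (228, 90).
After α: (224, 88).
Z = 88 is radium.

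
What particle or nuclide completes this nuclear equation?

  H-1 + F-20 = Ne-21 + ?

gamma ray

Conserve mass number: 1 + 20 = 21 + A, so A = 0.
Conserve atomic number: 1 + 9 = 10 + Z, so Z = 0.
A = 0 and Z = 0 is γ — a gamma ray.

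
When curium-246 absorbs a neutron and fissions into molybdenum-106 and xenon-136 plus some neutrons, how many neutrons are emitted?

Conserve mass number: 247 = 106 + 136 + k, so k = 247 − 242 = 5.
Check atomic number: 96 = 42 + 54 + 0 = 96. ✓

5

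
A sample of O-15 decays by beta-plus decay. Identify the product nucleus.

N-15

Beta-plus decay: mass number changes by +0, atomic number by -1.
A: 15 = 15; Z: 8 − 1 = 7.
Z = 7 is nitrogen, so the daughter is N-15.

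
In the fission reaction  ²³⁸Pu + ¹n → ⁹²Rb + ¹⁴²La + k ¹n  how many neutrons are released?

5

Conserve mass number: 239 = 92 + 142 + k, so k = 239 − 234 = 5.
Check atomic number: 94 = 37 + 57 + 0 = 94. ✓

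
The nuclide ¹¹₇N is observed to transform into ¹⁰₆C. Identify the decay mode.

ΔA = 10 − 11 = -1; ΔZ = 6 − 7 = -1.
A drops by 1 and Z drops by 1 — a proton was emitted.

proton emission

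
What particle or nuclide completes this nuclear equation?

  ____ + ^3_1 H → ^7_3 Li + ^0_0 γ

Conserve mass number: A + 3 = 7 + 0, so A = 4.
Conserve atomic number: Z + 1 = 3 + 0, so Z = 2.
A = 4 and Z = 2 is ^4_2 He — an alpha particle.

alpha particle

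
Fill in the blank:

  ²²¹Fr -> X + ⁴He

Conserve mass number: 221 = A + 4, so A = 217.
Conserve atomic number: 87 = Z + 2, so Z = 85.
Z = 85 is astatine, so the species is ²¹⁷At.

At-217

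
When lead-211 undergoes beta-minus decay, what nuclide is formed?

Beta-minus decay: mass number changes by +0, atomic number by +1.
A: 211 = 211; Z: 82 + 1 = 83.
Z = 83 is bismuth, so the daughter is bismuth-211.

Bi-211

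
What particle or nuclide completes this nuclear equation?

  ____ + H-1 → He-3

deuteron

Conserve mass number: A + 1 = 3, so A = 2.
Conserve atomic number: Z + 1 = 2, so Z = 1.
A = 2 and Z = 1 is H-2 — a deuteron.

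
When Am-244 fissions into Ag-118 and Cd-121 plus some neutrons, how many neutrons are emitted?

Conserve mass number: 244 = 118 + 121 + k, so k = 244 − 239 = 5.
Check atomic number: 95 = 47 + 48 + 0 = 95. ✓

5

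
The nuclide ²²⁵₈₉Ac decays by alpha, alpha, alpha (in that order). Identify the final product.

Start: (A, Z) = (225, 89).
After α: (221, 87).
After α: (217, 85).
After α: (213, 83).
Z = 83 is bismuth.

Bi-213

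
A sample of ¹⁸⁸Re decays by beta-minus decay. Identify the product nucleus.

Beta-minus decay: mass number changes by +0, atomic number by +1.
A: 188 = 188; Z: 75 + 1 = 76.
Z = 76 is osmium, so the daughter is ¹⁸⁸Os.

Os-188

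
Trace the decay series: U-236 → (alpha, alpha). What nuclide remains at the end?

Ra-228

Start: (A, Z) = (236, 92).
After α: (232, 90).
After α: (228, 88).
Z = 88 is radium.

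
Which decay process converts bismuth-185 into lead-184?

proton emission

ΔA = 184 − 185 = -1; ΔZ = 82 − 83 = -1.
A drops by 1 and Z drops by 1 — a proton was emitted.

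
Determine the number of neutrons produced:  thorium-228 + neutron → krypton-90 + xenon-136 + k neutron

Conserve mass number: 229 = 90 + 136 + k, so k = 229 − 226 = 3.
Check atomic number: 90 = 36 + 54 + 0 = 90. ✓

3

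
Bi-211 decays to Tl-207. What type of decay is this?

alpha decay

ΔA = 207 − 211 = -4; ΔZ = 81 − 83 = -2.
A drops by 4 and Z drops by 2 — the signature of alpha emission.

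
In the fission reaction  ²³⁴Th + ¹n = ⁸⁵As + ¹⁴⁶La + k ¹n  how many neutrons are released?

Conserve mass number: 235 = 85 + 146 + k, so k = 235 − 231 = 4.
Check atomic number: 90 = 33 + 57 + 0 = 90. ✓

4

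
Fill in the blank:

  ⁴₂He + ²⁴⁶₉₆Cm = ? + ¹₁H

Conserve mass number: 4 + 246 = A + 1, so A = 249.
Conserve atomic number: 2 + 96 = Z + 1, so Z = 97.
Z = 97 is berkelium, so the species is ²⁴⁹₉₇Bk.

Bk-249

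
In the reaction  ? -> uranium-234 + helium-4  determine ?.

Pu-238

Conserve mass number: A = 234 + 4, so A = 238.
Conserve atomic number: Z = 92 + 2, so Z = 94.
Z = 94 is plutonium, so the species is plutonium-238.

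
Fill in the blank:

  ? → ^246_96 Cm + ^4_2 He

Conserve mass number: A = 246 + 4, so A = 250.
Conserve atomic number: Z = 96 + 2, so Z = 98.
Z = 98 is californium, so the species is ^250_98 Cf.

Cf-250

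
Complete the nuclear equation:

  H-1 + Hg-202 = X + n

Tl-202

Conserve mass number: 1 + 202 = A + 1, so A = 202.
Conserve atomic number: 1 + 80 = Z + 0, so Z = 81.
Z = 81 is thallium, so the species is Tl-202.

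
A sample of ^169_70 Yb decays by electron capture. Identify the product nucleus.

Tm-169

Electron capture: mass number changes by +0, atomic number by -1.
A: 169 = 169; Z: 70 − 1 = 69.
Z = 69 is thulium, so the daughter is ^169_69 Tm.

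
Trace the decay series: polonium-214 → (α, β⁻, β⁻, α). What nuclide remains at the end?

Start: (A, Z) = (214, 84).
After α: (210, 82).
After β⁻: (210, 83).
After β⁻: (210, 84).
After α: (206, 82).
Z = 82 is lead.

Pb-206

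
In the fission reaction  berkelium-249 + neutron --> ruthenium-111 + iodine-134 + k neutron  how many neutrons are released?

5

Conserve mass number: 250 = 111 + 134 + k, so k = 250 − 245 = 5.
Check atomic number: 97 = 44 + 53 + 0 = 97. ✓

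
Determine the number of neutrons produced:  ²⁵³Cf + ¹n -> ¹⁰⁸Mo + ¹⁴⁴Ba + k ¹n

Conserve mass number: 254 = 108 + 144 + k, so k = 254 − 252 = 2.
Check atomic number: 98 = 42 + 56 + 0 = 98. ✓

2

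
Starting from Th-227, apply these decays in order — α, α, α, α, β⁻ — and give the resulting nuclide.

Start: (A, Z) = (227, 90).
After α: (223, 88).
After α: (219, 86).
After α: (215, 84).
After α: (211, 82).
After β⁻: (211, 83).
Z = 83 is bismuth.

Bi-211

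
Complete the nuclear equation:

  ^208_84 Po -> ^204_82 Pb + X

alpha particle

Conserve mass number: 208 = 204 + A, so A = 4.
Conserve atomic number: 84 = 82 + Z, so Z = 2.
A = 4 and Z = 2 is ^4_2 He — an alpha particle.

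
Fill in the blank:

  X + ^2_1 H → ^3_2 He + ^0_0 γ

Conserve mass number: A + 2 = 3 + 0, so A = 1.
Conserve atomic number: Z + 1 = 2 + 0, so Z = 1.
A = 1 and Z = 1 is ^1_1 H — a proton.

proton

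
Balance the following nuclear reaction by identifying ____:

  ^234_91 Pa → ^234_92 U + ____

beta-minus particle

Conserve mass number: 234 = 234 + A, so A = 0.
Conserve atomic number: 91 = 92 + Z, so Z = -1.
A = 0 and Z = -1 is ^0_-1 e — a beta-minus particle.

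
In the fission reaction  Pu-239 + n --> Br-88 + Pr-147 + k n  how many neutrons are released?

5

Conserve mass number: 240 = 88 + 147 + k, so k = 240 − 235 = 5.
Check atomic number: 94 = 35 + 59 + 0 = 94. ✓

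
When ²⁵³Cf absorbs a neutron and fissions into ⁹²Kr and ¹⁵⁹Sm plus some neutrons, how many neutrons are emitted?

Conserve mass number: 254 = 92 + 159 + k, so k = 254 − 251 = 3.
Check atomic number: 98 = 36 + 62 + 0 = 98. ✓

3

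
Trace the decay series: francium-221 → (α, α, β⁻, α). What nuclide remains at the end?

Start: (A, Z) = (221, 87).
After α: (217, 85).
After α: (213, 83).
After β⁻: (213, 84).
After α: (209, 82).
Z = 82 is lead.

Pb-209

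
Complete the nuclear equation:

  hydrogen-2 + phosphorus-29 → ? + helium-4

Conserve mass number: 2 + 29 = A + 4, so A = 27.
Conserve atomic number: 1 + 15 = Z + 2, so Z = 14.
Z = 14 is silicon, so the species is silicon-27.

Si-27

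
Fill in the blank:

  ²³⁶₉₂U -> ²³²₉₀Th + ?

Conserve mass number: 236 = 232 + A, so A = 4.
Conserve atomic number: 92 = 90 + Z, so Z = 2.
A = 4 and Z = 2 is ⁴₂He — an alpha particle.

alpha particle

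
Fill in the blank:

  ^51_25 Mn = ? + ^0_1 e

Cr-51

Conserve mass number: 51 = A + 0, so A = 51.
Conserve atomic number: 25 = Z + 1, so Z = 24.
Z = 24 is chromium, so the species is ^51_24 Cr.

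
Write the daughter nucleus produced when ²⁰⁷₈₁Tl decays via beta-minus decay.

Beta-minus decay: mass number changes by +0, atomic number by +1.
A: 207 = 207; Z: 81 + 1 = 82.
Z = 82 is lead, so the daughter is ²⁰⁷₈₂Pb.

Pb-207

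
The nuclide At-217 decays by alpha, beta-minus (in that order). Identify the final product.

Start: (A, Z) = (217, 85).
After α: (213, 83).
After β⁻: (213, 84).
Z = 84 is polonium.

Po-213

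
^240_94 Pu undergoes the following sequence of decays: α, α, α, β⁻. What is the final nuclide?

Ac-228

Start: (A, Z) = (240, 94).
After α: (236, 92).
After α: (232, 90).
After α: (228, 88).
After β⁻: (228, 89).
Z = 89 is actinium.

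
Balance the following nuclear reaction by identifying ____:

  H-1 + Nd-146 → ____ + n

Pm-146

Conserve mass number: 1 + 146 = A + 1, so A = 146.
Conserve atomic number: 1 + 60 = Z + 0, so Z = 61.
Z = 61 is promethium, so the species is Pm-146.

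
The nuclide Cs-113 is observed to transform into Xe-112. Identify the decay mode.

ΔA = 112 − 113 = -1; ΔZ = 54 − 55 = -1.
A drops by 1 and Z drops by 1 — a proton was emitted.

proton emission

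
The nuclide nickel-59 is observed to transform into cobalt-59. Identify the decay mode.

ΔA = 59 − 59 = 0; ΔZ = 27 − 28 = -1.
A is unchanged and Z drops by 1 — a proton has become a neutron (β⁺ emission or electron capture).

beta-plus decay or electron capture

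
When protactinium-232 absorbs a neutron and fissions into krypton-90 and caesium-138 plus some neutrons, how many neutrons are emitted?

5

Conserve mass number: 233 = 90 + 138 + k, so k = 233 − 228 = 5.
Check atomic number: 91 = 36 + 55 + 0 = 91. ✓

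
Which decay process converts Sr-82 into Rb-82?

beta-plus decay or electron capture

ΔA = 82 − 82 = 0; ΔZ = 37 − 38 = -1.
A is unchanged and Z drops by 1 — a proton has become a neutron (β⁺ emission or electron capture).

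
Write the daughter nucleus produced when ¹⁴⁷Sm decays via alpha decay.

Alpha decay: mass number changes by -4, atomic number by -2.
A: 147 − 4 = 143; Z: 62 − 2 = 60.
Z = 60 is neodymium, so the daughter is ¹⁴³Nd.

Nd-143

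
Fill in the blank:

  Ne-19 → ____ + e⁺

F-19

Conserve mass number: 19 = A + 0, so A = 19.
Conserve atomic number: 10 = Z + 1, so Z = 9.
Z = 9 is fluorine, so the species is F-19.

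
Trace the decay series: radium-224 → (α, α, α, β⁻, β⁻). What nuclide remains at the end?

Start: (A, Z) = (224, 88).
After α: (220, 86).
After α: (216, 84).
After α: (212, 82).
After β⁻: (212, 83).
After β⁻: (212, 84).
Z = 84 is polonium.

Po-212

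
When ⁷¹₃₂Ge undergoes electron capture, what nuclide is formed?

Ga-71

Electron capture: mass number changes by +0, atomic number by -1.
A: 71 = 71; Z: 32 − 1 = 31.
Z = 31 is gallium, so the daughter is ⁷¹₃₁Ga.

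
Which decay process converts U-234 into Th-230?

alpha decay

ΔA = 230 − 234 = -4; ΔZ = 90 − 92 = -2.
A drops by 4 and Z drops by 2 — the signature of alpha emission.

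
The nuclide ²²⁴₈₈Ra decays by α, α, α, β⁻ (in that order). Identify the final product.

Bi-212

Start: (A, Z) = (224, 88).
After α: (220, 86).
After α: (216, 84).
After α: (212, 82).
After β⁻: (212, 83).
Z = 83 is bismuth.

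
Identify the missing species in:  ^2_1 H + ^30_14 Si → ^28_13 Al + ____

Conserve mass number: 2 + 30 = 28 + A, so A = 4.
Conserve atomic number: 1 + 14 = 13 + Z, so Z = 2.
A = 4 and Z = 2 is ^4_2 He — an alpha particle.

alpha particle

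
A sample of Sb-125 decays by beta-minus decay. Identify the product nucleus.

Beta-minus decay: mass number changes by +0, atomic number by +1.
A: 125 = 125; Z: 51 + 1 = 52.
Z = 52 is tellurium, so the daughter is Te-125.

Te-125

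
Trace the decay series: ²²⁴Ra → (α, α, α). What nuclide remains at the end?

Pb-212

Start: (A, Z) = (224, 88).
After α: (220, 86).
After α: (216, 84).
After α: (212, 82).
Z = 82 is lead.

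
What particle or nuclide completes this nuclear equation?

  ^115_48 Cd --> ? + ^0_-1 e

Conserve mass number: 115 = A + 0, so A = 115.
Conserve atomic number: 48 = Z − 1, so Z = 49.
Z = 49 is indium, so the species is ^115_49 In.

In-115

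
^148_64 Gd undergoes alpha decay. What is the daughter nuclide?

Sm-144

Alpha decay: mass number changes by -4, atomic number by -2.
A: 148 − 4 = 144; Z: 64 − 2 = 62.
Z = 62 is samarium, so the daughter is ^144_62 Sm.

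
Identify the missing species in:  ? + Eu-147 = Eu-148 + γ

neutron

Conserve mass number: A + 147 = 148 + 0, so A = 1.
Conserve atomic number: Z + 63 = 63 + 0, so Z = 0.
A = 1 and Z = 0 is n — a neutron.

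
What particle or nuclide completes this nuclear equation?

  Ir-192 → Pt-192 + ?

beta-minus particle

Conserve mass number: 192 = 192 + A, so A = 0.
Conserve atomic number: 77 = 78 + Z, so Z = -1.
A = 0 and Z = -1 is e⁻ — a beta-minus particle.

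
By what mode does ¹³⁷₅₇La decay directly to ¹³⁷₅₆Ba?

beta-plus decay or electron capture

ΔA = 137 − 137 = 0; ΔZ = 56 − 57 = -1.
A is unchanged and Z drops by 1 — a proton has become a neutron (β⁺ emission or electron capture).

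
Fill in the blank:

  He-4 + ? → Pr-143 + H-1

Ce-140

Conserve mass number: 4 + A = 143 + 1, so A = 140.
Conserve atomic number: 2 + Z = 59 + 1, so Z = 58.
Z = 58 is cerium, so the species is Ce-140.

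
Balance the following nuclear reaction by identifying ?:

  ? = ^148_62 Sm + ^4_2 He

Conserve mass number: A = 148 + 4, so A = 152.
Conserve atomic number: Z = 62 + 2, so Z = 64.
Z = 64 is gadolinium, so the species is ^152_64 Gd.

Gd-152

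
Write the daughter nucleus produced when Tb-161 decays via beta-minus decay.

Beta-minus decay: mass number changes by +0, atomic number by +1.
A: 161 = 161; Z: 65 + 1 = 66.
Z = 66 is dysprosium, so the daughter is Dy-161.

Dy-161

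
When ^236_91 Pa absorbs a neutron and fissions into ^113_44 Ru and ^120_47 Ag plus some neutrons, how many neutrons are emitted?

Conserve mass number: 237 = 113 + 120 + k, so k = 237 − 233 = 4.
Check atomic number: 91 = 44 + 47 + 0 = 91. ✓

4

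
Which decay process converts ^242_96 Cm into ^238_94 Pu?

alpha decay

ΔA = 238 − 242 = -4; ΔZ = 94 − 96 = -2.
A drops by 4 and Z drops by 2 — the signature of alpha emission.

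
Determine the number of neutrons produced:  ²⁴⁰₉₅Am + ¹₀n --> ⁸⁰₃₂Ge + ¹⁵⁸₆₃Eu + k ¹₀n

Conserve mass number: 241 = 80 + 158 + k, so k = 241 − 238 = 3.
Check atomic number: 95 = 32 + 63 + 0 = 95. ✓

3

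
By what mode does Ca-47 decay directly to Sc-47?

beta-minus decay

ΔA = 47 − 47 = 0; ΔZ = 21 − 20 = +1.
A is unchanged and Z rises by 1 — a neutron has become a proton (β⁻ decay).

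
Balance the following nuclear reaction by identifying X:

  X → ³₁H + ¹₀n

H-4

Conserve mass number: A = 3 + 1, so A = 4.
Conserve atomic number: Z = 1 + 0, so Z = 1.
Z = 1 is hydrogen, so the species is ⁴₁H.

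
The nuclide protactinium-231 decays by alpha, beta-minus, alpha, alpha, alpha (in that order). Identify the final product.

Po-215

Start: (A, Z) = (231, 91).
After α: (227, 89).
After β⁻: (227, 90).
After α: (223, 88).
After α: (219, 86).
After α: (215, 84).
Z = 84 is polonium.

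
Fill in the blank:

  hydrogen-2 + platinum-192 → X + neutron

Conserve mass number: 2 + 192 = A + 1, so A = 193.
Conserve atomic number: 1 + 78 = Z + 0, so Z = 79.
Z = 79 is gold, so the species is gold-193.

Au-193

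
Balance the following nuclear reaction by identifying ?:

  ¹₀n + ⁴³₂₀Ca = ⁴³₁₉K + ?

proton

Conserve mass number: 1 + 43 = 43 + A, so A = 1.
Conserve atomic number: 0 + 20 = 19 + Z, so Z = 1.
A = 1 and Z = 1 is ¹₁H — a proton.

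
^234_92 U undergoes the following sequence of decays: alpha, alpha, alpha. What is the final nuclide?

Start: (A, Z) = (234, 92).
After α: (230, 90).
After α: (226, 88).
After α: (222, 86).
Z = 86 is radon.

Rn-222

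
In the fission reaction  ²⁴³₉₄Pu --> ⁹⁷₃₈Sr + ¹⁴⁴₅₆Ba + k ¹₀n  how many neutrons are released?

Conserve mass number: 243 = 97 + 144 + k, so k = 243 − 241 = 2.
Check atomic number: 94 = 38 + 56 + 0 = 94. ✓

2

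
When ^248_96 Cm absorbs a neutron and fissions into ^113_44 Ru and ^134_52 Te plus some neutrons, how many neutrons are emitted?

2

Conserve mass number: 249 = 113 + 134 + k, so k = 249 − 247 = 2.
Check atomic number: 96 = 44 + 52 + 0 = 96. ✓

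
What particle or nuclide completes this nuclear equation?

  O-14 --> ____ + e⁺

N-14

Conserve mass number: 14 = A + 0, so A = 14.
Conserve atomic number: 8 = Z + 1, so Z = 7.
Z = 7 is nitrogen, so the species is N-14.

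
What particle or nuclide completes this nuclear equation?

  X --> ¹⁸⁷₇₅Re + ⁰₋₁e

Conserve mass number: A = 187 + 0, so A = 187.
Conserve atomic number: Z = 75 − 1, so Z = 74.
Z = 74 is tungsten, so the species is ¹⁸⁷₇₄W.

W-187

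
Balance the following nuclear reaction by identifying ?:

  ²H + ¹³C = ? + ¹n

N-14

Conserve mass number: 2 + 13 = A + 1, so A = 14.
Conserve atomic number: 1 + 6 = Z + 0, so Z = 7.
Z = 7 is nitrogen, so the species is ¹⁴N.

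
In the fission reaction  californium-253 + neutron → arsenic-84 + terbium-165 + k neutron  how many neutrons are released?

Conserve mass number: 254 = 84 + 165 + k, so k = 254 − 249 = 5.
Check atomic number: 98 = 33 + 65 + 0 = 98. ✓

5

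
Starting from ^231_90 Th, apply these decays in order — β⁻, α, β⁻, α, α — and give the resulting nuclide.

Start: (A, Z) = (231, 90).
After β⁻: (231, 91).
After α: (227, 89).
After β⁻: (227, 90).
After α: (223, 88).
After α: (219, 86).
Z = 86 is radon.

Rn-219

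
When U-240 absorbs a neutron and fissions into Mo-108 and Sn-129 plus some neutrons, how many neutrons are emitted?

4

Conserve mass number: 241 = 108 + 129 + k, so k = 241 − 237 = 4.
Check atomic number: 92 = 42 + 50 + 0 = 92. ✓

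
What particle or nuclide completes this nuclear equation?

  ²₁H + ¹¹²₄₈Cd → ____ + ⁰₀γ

Conserve mass number: 2 + 112 = A + 0, so A = 114.
Conserve atomic number: 1 + 48 = Z + 0, so Z = 49.
Z = 49 is indium, so the species is ¹¹⁴₄₉In.

In-114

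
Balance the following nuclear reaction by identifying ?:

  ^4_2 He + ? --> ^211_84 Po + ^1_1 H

Bi-208

Conserve mass number: 4 + A = 211 + 1, so A = 208.
Conserve atomic number: 2 + Z = 84 + 1, so Z = 83.
Z = 83 is bismuth, so the species is ^208_83 Bi.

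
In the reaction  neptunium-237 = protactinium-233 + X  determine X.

Conserve mass number: 237 = 233 + A, so A = 4.
Conserve atomic number: 93 = 91 + Z, so Z = 2.
A = 4 and Z = 2 is helium-4 — an alpha particle.

alpha particle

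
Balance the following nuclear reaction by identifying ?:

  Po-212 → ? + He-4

Conserve mass number: 212 = A + 4, so A = 208.
Conserve atomic number: 84 = Z + 2, so Z = 82.
Z = 82 is lead, so the species is Pb-208.

Pb-208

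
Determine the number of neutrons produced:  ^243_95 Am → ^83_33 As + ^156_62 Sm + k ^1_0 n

4

Conserve mass number: 243 = 83 + 156 + k, so k = 243 − 239 = 4.
Check atomic number: 95 = 33 + 62 + 0 = 95. ✓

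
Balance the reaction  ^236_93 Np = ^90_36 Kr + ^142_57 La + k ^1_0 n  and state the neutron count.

4

Conserve mass number: 236 = 90 + 142 + k, so k = 236 − 232 = 4.
Check atomic number: 93 = 36 + 57 + 0 = 93. ✓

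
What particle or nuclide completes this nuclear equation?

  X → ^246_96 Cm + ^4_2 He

Cf-250

Conserve mass number: A = 246 + 4, so A = 250.
Conserve atomic number: Z = 96 + 2, so Z = 98.
Z = 98 is californium, so the species is ^250_98 Cf.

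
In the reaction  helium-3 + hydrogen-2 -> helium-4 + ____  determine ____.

Conserve mass number: 3 + 2 = 4 + A, so A = 1.
Conserve atomic number: 2 + 1 = 2 + Z, so Z = 1.
A = 1 and Z = 1 is hydrogen-1 — a proton.

proton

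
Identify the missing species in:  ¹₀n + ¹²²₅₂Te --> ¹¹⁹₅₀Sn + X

alpha particle

Conserve mass number: 1 + 122 = 119 + A, so A = 4.
Conserve atomic number: 0 + 52 = 50 + Z, so Z = 2.
A = 4 and Z = 2 is ⁴₂He — an alpha particle.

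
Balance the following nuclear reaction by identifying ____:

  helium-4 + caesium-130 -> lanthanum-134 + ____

gamma ray

Conserve mass number: 4 + 130 = 134 + A, so A = 0.
Conserve atomic number: 2 + 55 = 57 + Z, so Z = 0.
A = 0 and Z = 0 is γ — a gamma ray.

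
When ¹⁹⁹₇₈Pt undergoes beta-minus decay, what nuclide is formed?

Beta-minus decay: mass number changes by +0, atomic number by +1.
A: 199 = 199; Z: 78 + 1 = 79.
Z = 79 is gold, so the daughter is ¹⁹⁹₇₉Au.

Au-199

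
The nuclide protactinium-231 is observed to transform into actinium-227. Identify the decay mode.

alpha decay

ΔA = 227 − 231 = -4; ΔZ = 89 − 91 = -2.
A drops by 4 and Z drops by 2 — the signature of alpha emission.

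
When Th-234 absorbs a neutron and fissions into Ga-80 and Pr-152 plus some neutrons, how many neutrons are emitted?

3

Conserve mass number: 235 = 80 + 152 + k, so k = 235 − 232 = 3.
Check atomic number: 90 = 31 + 59 + 0 = 90. ✓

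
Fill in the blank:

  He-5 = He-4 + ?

neutron

Conserve mass number: 5 = 4 + A, so A = 1.
Conserve atomic number: 2 = 2 + Z, so Z = 0.
A = 1 and Z = 0 is n — a neutron.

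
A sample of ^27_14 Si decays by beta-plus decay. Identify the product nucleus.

Beta-plus decay: mass number changes by +0, atomic number by -1.
A: 27 = 27; Z: 14 − 1 = 13.
Z = 13 is aluminium, so the daughter is ^27_13 Al.

Al-27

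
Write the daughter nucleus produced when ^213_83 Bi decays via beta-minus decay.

Po-213

Beta-minus decay: mass number changes by +0, atomic number by +1.
A: 213 = 213; Z: 83 + 1 = 84.
Z = 84 is polonium, so the daughter is ^213_84 Po.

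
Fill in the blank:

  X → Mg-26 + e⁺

Conserve mass number: A = 26 + 0, so A = 26.
Conserve atomic number: Z = 12 + 1, so Z = 13.
Z = 13 is aluminium, so the species is Al-26.

Al-26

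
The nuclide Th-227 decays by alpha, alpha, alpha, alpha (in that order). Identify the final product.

Pb-211

Start: (A, Z) = (227, 90).
After α: (223, 88).
After α: (219, 86).
After α: (215, 84).
After α: (211, 82).
Z = 82 is lead.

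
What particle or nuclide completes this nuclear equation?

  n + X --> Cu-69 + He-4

Conserve mass number: 1 + A = 69 + 4, so A = 72.
Conserve atomic number: 0 + Z = 29 + 2, so Z = 31.
Z = 31 is gallium, so the species is Ga-72.

Ga-72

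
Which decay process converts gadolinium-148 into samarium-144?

alpha decay

ΔA = 144 − 148 = -4; ΔZ = 62 − 64 = -2.
A drops by 4 and Z drops by 2 — the signature of alpha emission.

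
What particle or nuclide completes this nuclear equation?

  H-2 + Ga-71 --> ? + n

Conserve mass number: 2 + 71 = A + 1, so A = 72.
Conserve atomic number: 1 + 31 = Z + 0, so Z = 32.
Z = 32 is germanium, so the species is Ge-72.

Ge-72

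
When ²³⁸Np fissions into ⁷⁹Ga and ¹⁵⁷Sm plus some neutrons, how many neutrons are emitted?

2

Conserve mass number: 238 = 79 + 157 + k, so k = 238 − 236 = 2.
Check atomic number: 93 = 31 + 62 + 0 = 93. ✓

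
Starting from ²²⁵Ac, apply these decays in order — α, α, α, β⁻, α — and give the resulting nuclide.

Pb-209

Start: (A, Z) = (225, 89).
After α: (221, 87).
After α: (217, 85).
After α: (213, 83).
After β⁻: (213, 84).
After α: (209, 82).
Z = 82 is lead.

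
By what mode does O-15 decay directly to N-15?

beta-plus decay or electron capture

ΔA = 15 − 15 = 0; ΔZ = 7 − 8 = -1.
A is unchanged and Z drops by 1 — a proton has become a neutron (β⁺ emission or electron capture).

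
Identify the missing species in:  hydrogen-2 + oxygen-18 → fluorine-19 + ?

neutron

Conserve mass number: 2 + 18 = 19 + A, so A = 1.
Conserve atomic number: 1 + 8 = 9 + Z, so Z = 0.
A = 1 and Z = 0 is neutron — a neutron.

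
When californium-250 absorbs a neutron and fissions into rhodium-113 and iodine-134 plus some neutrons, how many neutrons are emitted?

4

Conserve mass number: 251 = 113 + 134 + k, so k = 251 − 247 = 4.
Check atomic number: 98 = 45 + 53 + 0 = 98. ✓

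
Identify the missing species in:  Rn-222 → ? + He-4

Conserve mass number: 222 = A + 4, so A = 218.
Conserve atomic number: 86 = Z + 2, so Z = 84.
Z = 84 is polonium, so the species is Po-218.

Po-218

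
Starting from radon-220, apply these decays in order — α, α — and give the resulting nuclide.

Pb-212

Start: (A, Z) = (220, 86).
After α: (216, 84).
After α: (212, 82).
Z = 82 is lead.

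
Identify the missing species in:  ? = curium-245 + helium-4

Cf-249

Conserve mass number: A = 245 + 4, so A = 249.
Conserve atomic number: Z = 96 + 2, so Z = 98.
Z = 98 is californium, so the species is californium-249.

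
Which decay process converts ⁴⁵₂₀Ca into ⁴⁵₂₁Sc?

ΔA = 45 − 45 = 0; ΔZ = 21 − 20 = +1.
A is unchanged and Z rises by 1 — a neutron has become a proton (β⁻ decay).

beta-minus decay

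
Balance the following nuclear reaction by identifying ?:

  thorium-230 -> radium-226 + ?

Conserve mass number: 230 = 226 + A, so A = 4.
Conserve atomic number: 90 = 88 + Z, so Z = 2.
A = 4 and Z = 2 is helium-4 — an alpha particle.

alpha particle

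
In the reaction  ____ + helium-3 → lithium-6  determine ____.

triton

Conserve mass number: A + 3 = 6, so A = 3.
Conserve atomic number: Z + 2 = 3, so Z = 1.
A = 3 and Z = 1 is hydrogen-3 — a triton.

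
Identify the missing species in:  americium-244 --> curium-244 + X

Conserve mass number: 244 = 244 + A, so A = 0.
Conserve atomic number: 95 = 96 + Z, so Z = -1.
A = 0 and Z = -1 is e⁻ — a beta-minus particle.

beta-minus particle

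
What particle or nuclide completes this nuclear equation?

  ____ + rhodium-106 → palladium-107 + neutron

deuteron

Conserve mass number: A + 106 = 107 + 1, so A = 2.
Conserve atomic number: Z + 45 = 46 + 0, so Z = 1.
A = 2 and Z = 1 is hydrogen-2 — a deuteron.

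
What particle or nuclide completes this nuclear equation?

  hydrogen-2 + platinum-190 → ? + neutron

Conserve mass number: 2 + 190 = A + 1, so A = 191.
Conserve atomic number: 1 + 78 = Z + 0, so Z = 79.
Z = 79 is gold, so the species is gold-191.

Au-191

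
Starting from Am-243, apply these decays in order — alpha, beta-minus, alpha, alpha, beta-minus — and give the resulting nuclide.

Start: (A, Z) = (243, 95).
After α: (239, 93).
After β⁻: (239, 94).
After α: (235, 92).
After α: (231, 90).
After β⁻: (231, 91).
Z = 91 is protactinium.

Pa-231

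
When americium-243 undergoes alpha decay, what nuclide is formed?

Alpha decay: mass number changes by -4, atomic number by -2.
A: 243 − 4 = 239; Z: 95 − 2 = 93.
Z = 93 is neptunium, so the daughter is neptunium-239.

Np-239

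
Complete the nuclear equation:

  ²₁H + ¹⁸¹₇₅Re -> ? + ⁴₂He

W-179

Conserve mass number: 2 + 181 = A + 4, so A = 179.
Conserve atomic number: 1 + 75 = Z + 2, so Z = 74.
Z = 74 is tungsten, so the species is ¹⁷⁹₇₄W.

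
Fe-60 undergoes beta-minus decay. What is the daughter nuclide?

Beta-minus decay: mass number changes by +0, atomic number by +1.
A: 60 = 60; Z: 26 + 1 = 27.
Z = 27 is cobalt, so the daughter is Co-60.

Co-60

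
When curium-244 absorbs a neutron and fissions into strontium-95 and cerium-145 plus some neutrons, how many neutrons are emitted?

5

Conserve mass number: 245 = 95 + 145 + k, so k = 245 − 240 = 5.
Check atomic number: 96 = 38 + 58 + 0 = 96. ✓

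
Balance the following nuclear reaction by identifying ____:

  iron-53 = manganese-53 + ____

positron

Conserve mass number: 53 = 53 + A, so A = 0.
Conserve atomic number: 26 = 25 + Z, so Z = 1.
A = 0 and Z = 1 is e⁺ — a positron.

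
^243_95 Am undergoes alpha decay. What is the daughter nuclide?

Alpha decay: mass number changes by -4, atomic number by -2.
A: 243 − 4 = 239; Z: 95 − 2 = 93.
Z = 93 is neptunium, so the daughter is ^239_93 Np.

Np-239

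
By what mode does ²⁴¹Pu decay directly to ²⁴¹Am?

beta-minus decay

ΔA = 241 − 241 = 0; ΔZ = 95 − 94 = +1.
A is unchanged and Z rises by 1 — a neutron has become a proton (β⁻ decay).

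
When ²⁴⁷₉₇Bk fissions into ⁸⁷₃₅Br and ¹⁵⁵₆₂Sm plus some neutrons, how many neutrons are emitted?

Conserve mass number: 247 = 87 + 155 + k, so k = 247 − 242 = 5.
Check atomic number: 97 = 35 + 62 + 0 = 97. ✓

5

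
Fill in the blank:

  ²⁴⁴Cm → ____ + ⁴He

Pu-240

Conserve mass number: 244 = A + 4, so A = 240.
Conserve atomic number: 96 = Z + 2, so Z = 94.
Z = 94 is plutonium, so the species is ²⁴⁰Pu.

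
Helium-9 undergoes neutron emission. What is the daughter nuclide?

He-8

Neutron emission: mass number changes by -1, atomic number by +0.
A: 9 − 1 = 8; Z: 2 = 2.
Z = 2 is helium, so the daughter is helium-8.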